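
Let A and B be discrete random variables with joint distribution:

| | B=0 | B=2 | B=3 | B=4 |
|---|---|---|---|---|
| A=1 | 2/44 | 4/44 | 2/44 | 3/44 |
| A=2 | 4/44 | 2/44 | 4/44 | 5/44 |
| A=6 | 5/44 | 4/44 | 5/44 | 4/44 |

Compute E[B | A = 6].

13/6

P(A = 6) = 9/22.
Summing B·P(A=x,B=y) over the conditioning event gives 39/44.
E[B | A = 6] = (39/44) / (9/22) = 13/6.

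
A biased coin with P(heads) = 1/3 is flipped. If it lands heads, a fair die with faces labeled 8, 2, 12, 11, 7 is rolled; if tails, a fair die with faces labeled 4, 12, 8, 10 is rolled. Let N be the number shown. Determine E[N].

E[N | heads] = (8+2+12+11+7)/5 = 8.
E[N | tails] = (4+12+8+10)/4 = 17/2.
E[N] = (1/3)·(8) + (2/3)·(17/2) = 25/3.

25/3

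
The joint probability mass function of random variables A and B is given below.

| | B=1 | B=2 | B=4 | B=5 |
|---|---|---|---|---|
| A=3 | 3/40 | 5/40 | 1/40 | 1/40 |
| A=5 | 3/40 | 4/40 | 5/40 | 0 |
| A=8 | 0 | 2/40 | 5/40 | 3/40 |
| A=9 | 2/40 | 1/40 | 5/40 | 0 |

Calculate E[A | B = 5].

27/4

P(B = 5) = 1/10.
Σ A·P over the event = 3·(1/40) + 8·(3/40) = 27/40.
E[A | B = 5] = (27/40) / (1/10) = 27/4.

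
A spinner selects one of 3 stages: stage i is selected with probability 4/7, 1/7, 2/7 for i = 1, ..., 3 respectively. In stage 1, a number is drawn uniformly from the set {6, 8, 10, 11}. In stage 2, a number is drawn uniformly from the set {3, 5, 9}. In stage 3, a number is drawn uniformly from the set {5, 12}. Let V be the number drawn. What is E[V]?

173/21

E[V | stage 1] = (6+8+10+11)/4 = 35/4.
E[V | stage 2] = (3+5+9)/3 = 17/3.
E[V | stage 3] = (5+12)/2 = 17/2.
By the law of total expectation,
E[V] = (4/7)·(35/4) + (1/7)·(17/3) + (2/7)·(17/2) = 173/21.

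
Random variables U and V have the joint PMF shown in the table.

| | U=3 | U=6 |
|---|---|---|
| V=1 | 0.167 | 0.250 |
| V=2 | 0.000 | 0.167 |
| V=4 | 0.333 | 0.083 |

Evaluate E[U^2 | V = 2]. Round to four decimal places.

P(V = 2) = 0.167.
Summing U^2·P(U=x,V=y) over the conditioning event gives 6.012.
E[U^2 | V = 2] = (6.012) / (0.167) = 36.0000.

36.0000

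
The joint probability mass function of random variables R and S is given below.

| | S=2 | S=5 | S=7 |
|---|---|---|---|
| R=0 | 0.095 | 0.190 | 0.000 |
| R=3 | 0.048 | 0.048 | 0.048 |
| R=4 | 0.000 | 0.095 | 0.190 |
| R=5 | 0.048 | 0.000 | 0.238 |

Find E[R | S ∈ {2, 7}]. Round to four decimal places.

P(S ∈ {2, 7}) = 0.667.
Σ R·P over the event = 0·(0.095) + 3·(0.048) + 3·(0.048) + 4·(0.190) + 5·(0.048) + 5·(0.238) = 2.478.
E[R | S ∈ {2, 7}] = (2.478) / (0.667) = 3.7151.

3.7151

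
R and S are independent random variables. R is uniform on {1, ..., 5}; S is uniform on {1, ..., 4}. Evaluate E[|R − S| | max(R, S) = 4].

12/7

P(max(R, S) = 4) = 7/20.
Summing |R−S|·P(x,y) over outcomes with max(R, S) = 4 gives 3/5.
E[|R − S| | max(R, S) = 4] = (3/5) / (7/20) = 12/7.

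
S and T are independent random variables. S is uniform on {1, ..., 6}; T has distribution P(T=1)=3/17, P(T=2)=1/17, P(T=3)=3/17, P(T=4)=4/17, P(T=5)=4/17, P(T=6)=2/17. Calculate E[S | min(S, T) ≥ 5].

11/2

P(min(S, T) ≥ 5) = 2/17.
Summing S·P(x,y) over outcomes with min(S, T) ≥ 5 gives 11/17.
E[S | min(S, T) ≥ 5] = (11/17) / (2/17) = 11/2.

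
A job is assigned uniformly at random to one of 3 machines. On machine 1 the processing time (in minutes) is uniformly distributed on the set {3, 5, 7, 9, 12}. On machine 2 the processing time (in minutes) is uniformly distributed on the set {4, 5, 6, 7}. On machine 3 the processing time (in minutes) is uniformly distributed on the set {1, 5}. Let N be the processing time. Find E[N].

157/30

E[N | machine 1] = (3+5+7+9+12)/5 = 36/5.
E[N | machine 2] = (4+5+6+7)/4 = 11/2.
E[N | machine 3] = (1+5)/2 = 3.
By the law of total expectation,
E[N] = (1/3)·(36/5) + (1/3)·(11/2) + (1/3)·(3) = 157/30.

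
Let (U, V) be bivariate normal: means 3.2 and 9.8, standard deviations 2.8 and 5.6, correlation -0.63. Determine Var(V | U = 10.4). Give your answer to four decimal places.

18.9132

The conditional variance in a bivariate normal is σ_V²(1 − ρ²), independent of x.
Var(V | U=10.4) = (5.6)²·(1 − (-0.63)²) = 31.36·0.6031 = 18.9132.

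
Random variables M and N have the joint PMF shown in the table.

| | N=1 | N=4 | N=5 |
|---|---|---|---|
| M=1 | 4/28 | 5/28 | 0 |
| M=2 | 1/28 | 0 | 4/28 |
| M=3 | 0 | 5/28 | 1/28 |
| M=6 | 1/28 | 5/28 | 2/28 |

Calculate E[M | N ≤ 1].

2

P(N ≤ 1) = 3/14.
Σ M·P over the event = 1·(4/28) + 2·(1/28) + 6·(1/28) = 3/7.
E[M | N ≤ 1] = (3/7) / (3/14) = 2.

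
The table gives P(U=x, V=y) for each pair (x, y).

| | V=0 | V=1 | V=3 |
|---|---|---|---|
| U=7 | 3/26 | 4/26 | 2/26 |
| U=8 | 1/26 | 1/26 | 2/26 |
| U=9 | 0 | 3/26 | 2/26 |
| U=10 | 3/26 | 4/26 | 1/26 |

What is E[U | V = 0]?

59/7

P(V = 0) = 7/26.
Σ U·P over the event = 7·(3/26) + 8·(1/26) + 10·(3/26) = 59/26.
E[U | V = 0] = (59/26) / (7/26) = 59/7.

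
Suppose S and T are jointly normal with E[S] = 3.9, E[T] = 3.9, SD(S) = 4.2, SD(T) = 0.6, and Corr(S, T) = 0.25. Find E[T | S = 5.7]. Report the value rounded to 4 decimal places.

3.9643

For a bivariate normal, E[T | S=x] = μ_T + ρ·(σ_T/σ_S)·(x − μ_S).
E[T | S=5.7] = 3.9 + (0.25)·(0.6/4.2)·(5.7 − (3.9)) = 3.9 + (0.035714)·(1.8) = 3.9643.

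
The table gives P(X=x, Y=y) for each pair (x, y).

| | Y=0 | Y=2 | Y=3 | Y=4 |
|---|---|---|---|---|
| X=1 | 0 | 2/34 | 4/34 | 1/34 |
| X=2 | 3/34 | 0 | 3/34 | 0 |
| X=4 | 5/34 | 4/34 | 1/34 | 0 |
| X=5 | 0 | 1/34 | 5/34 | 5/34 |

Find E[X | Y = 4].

13/3

P(Y = 4) = 3/17.
Σ X·P over the event = 1·(1/34) + 5·(5/34) = 13/17.
E[X | Y = 4] = (13/17) / (3/17) = 13/3.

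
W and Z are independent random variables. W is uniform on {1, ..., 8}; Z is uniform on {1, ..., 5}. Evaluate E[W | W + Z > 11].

23/3

P(W + Z > 11) = 3/40.
Summing W·P(x,y) over outcomes with W + Z > 11 gives 23/40.
E[W | W + Z > 11] = (23/40) / (3/40) = 23/3.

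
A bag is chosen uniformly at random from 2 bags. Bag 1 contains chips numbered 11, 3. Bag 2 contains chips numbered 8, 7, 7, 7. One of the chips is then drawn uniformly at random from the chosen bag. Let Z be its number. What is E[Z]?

57/8

E[Z | bag 1] = (11+3)/2 = 7.
E[Z | bag 2] = (8+7+7+7)/4 = 29/4.
E[Z] = (1/2)·(7) + (1/2)·(29/4) = 57/8.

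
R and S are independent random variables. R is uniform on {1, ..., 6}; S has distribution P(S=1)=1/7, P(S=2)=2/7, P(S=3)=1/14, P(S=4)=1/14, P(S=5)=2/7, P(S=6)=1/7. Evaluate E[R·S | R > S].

P(R > S) = 5/12.
Summing RS·P(x,y) over outcomes with R > S gives 131/28.
E[R·S | R > S] = (131/28) / (5/12) = 393/35.

393/35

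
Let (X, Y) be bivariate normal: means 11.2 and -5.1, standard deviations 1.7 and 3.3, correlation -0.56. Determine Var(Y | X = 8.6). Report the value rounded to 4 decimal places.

Var(Y | X=x) = (1 − ρ²)·σ_Y².
Var(Y | X=8.6) = (3.3)²·(1 − (-0.56)²) = 10.89·0.6864 = 7.4749.

7.4749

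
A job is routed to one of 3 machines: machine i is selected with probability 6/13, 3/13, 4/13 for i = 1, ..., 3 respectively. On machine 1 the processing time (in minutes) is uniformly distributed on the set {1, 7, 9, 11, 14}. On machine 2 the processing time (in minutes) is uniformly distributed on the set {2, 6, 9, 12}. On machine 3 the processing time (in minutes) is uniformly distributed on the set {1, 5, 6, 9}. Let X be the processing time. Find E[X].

E[X | machine 1] = (1+7+9+11+14)/5 = 42/5.
E[X | machine 2] = (2+6+9+12)/4 = 29/4.
E[X | machine 3] = (1+5+6+9)/4 = 21/4.
By the law of total expectation,
E[X] = (6/13)·(42/5) + (3/13)·(29/4) + (4/13)·(21/4) = 1863/260.

1863/260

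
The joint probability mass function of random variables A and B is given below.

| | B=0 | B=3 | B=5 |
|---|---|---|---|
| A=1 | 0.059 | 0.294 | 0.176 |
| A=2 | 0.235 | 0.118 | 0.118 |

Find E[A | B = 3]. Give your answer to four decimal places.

P(B = 3) = 0.412.
Summing A·P(A=x,B=y) over the conditioning event gives 0.530.
E[A | B = 3] = (0.530) / (0.412) = 1.2864.

1.2864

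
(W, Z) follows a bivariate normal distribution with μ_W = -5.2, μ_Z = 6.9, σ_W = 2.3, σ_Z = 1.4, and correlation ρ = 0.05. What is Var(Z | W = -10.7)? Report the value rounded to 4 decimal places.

1.9551

The conditional variance in a bivariate normal is σ_Z²(1 − ρ²), independent of x.
Var(Z | W=-10.7) = (1.4)²·(1 − (0.05)²) = 1.96·0.9975 = 1.9551.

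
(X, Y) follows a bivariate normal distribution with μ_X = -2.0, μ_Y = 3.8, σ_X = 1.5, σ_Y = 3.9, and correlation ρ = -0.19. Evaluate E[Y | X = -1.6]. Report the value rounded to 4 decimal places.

The regression of Y on X has slope ρ·σ_Y/σ_X and passes through (μ_X, μ_Y).
E[Y | X=-1.6] = 3.8 + (-0.19)·(3.9/1.5)·(-1.6 − (-2.0)) = 3.8 + (-0.494)·(0.4) = 3.6024.

3.6024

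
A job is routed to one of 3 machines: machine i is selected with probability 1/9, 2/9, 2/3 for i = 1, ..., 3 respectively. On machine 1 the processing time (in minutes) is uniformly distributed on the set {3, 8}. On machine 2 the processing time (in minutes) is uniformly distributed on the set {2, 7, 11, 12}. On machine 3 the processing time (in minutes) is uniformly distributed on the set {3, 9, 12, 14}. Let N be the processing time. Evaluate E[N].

E[N | machine 1] = (3+8)/2 = 11/2.
E[N | machine 2] = (2+7+11+12)/4 = 8.
E[N | machine 3] = (3+9+12+14)/4 = 19/2.
By the law of total expectation,
E[N] = (1/9)·(11/2) + (2/9)·(8) + (2/3)·(19/2) = 157/18.

157/18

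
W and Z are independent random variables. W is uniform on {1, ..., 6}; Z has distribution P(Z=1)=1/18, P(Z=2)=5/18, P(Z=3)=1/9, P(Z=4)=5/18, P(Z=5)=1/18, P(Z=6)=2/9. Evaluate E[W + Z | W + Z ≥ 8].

P(W + Z ≥ 8) = 4/9.
Summing (W+Z)·P(x,y) over outcomes with W + Z ≥ 8 gives 149/36.
E[W + Z | W + Z ≥ 8] = (149/36) / (4/9) = 149/16.

149/16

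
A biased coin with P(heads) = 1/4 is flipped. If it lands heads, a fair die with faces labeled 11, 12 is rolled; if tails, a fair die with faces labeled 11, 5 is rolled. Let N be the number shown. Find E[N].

71/8

E[N | heads] = (11+12)/2 = 23/2.
E[N | tails] = (11+5)/2 = 8.
By the law of total expectation,
E[N] = (1/4)·(23/2) + (3/4)·(8) = 71/8.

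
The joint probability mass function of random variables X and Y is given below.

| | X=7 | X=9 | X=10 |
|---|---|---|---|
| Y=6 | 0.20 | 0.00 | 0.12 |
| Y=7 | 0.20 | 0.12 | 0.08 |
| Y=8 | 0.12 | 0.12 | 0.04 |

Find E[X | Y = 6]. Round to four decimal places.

P(Y = 6) = 0.32.
Σ X·P over the event = 7·(0.20) + 10·(0.12) = 2.60.
E[X | Y = 6] = (2.60) / (0.32) = 8.1250.

8.1250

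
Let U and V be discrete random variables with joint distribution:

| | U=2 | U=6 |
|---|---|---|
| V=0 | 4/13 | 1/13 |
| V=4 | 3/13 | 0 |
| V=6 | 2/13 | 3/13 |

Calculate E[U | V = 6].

22/5

P(V = 6) = 5/13.
Σ U·P over the event = 2·(2/13) + 6·(3/13) = 22/13.
E[U | V = 6] = (22/13) / (5/13) = 22/5.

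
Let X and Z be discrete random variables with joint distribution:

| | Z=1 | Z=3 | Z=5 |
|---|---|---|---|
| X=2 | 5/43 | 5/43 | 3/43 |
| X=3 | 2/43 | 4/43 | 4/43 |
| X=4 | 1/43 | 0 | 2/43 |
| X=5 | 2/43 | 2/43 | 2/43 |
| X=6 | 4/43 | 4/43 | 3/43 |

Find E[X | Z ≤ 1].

27/7

P(Z ≤ 1) = 14/43.
Σ X·P over the event = 2·(5/43) + 3·(2/43) + 4·(1/43) + 5·(2/43) + 6·(4/43) = 54/43.
E[X | Z ≤ 1] = (54/43) / (14/43) = 27/7.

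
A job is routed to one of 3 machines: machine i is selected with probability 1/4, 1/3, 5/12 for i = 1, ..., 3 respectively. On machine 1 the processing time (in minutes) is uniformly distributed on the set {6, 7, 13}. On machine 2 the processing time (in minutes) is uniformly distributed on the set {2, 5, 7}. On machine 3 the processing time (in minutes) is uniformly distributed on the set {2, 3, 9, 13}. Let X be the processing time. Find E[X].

941/144

E[X | machine 1] = (6+7+13)/3 = 26/3.
E[X | machine 2] = (2+5+7)/3 = 14/3.
E[X | machine 3] = (2+3+9+13)/4 = 27/4.
E[X] = (1/4)·(26/3) + (1/3)·(14/3) + (5/12)·(27/4) = 941/144.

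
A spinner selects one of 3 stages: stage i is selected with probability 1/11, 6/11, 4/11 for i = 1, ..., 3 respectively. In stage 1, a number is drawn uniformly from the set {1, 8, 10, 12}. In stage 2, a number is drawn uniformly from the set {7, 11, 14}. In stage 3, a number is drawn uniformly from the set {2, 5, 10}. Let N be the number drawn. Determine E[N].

E[N | stage 1] = (1+8+10+12)/4 = 31/4.
E[N | stage 2] = (7+11+14)/3 = 32/3.
E[N | stage 3] = (2+5+10)/3 = 17/3.
E[N] = (1/11)·(31/4) + (6/11)·(32/3) + (4/11)·(17/3) = 103/12.

103/12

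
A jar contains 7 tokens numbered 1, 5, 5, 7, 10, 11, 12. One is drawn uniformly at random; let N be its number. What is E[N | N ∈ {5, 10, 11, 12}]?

43/5

P(N ∈ {5, 10, 11, 12}) = 5/7.
Σ over the event: 5·2/7 + 10·1/7 + 11·1/7 + 12·1/7 = 43/7.
E[N | N ∈ {5, 10, 11, 12}] = (43/7) / (5/7) = 43/5.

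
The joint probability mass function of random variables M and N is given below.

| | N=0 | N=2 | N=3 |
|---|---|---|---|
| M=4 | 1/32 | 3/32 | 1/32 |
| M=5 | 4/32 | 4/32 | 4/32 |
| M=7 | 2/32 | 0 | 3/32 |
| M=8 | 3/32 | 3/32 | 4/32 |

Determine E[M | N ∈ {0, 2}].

59/10

P(N ∈ {0, 2}) = 5/8.
Σ M·P over the event = 4·(1/32) + 4·(3/32) + 5·(4/32) + 5·(4/32) + 7·(2/32) + 8·(3/32) + 8·(3/32) = 59/16.
E[M | N ∈ {0, 2}] = (59/16) / (5/8) = 59/10.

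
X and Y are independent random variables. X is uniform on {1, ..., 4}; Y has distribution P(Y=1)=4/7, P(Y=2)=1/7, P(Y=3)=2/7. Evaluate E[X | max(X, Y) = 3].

P(max(X, Y) = 3) = 11/28.
Summing X·P(x,y) over outcomes with max(X, Y) = 3 gives 27/28.
E[X | max(X, Y) = 3] = (27/28) / (11/28) = 27/11.

27/11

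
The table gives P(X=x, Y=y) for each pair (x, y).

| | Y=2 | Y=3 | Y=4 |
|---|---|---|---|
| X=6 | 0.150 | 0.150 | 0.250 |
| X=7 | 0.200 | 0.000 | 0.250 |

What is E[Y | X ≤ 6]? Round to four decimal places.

3.1818

P(X ≤ 6) = 0.550.
Σ Y·P over the event = 2·(0.150) + 3·(0.150) + 4·(0.250) = 1.750.
E[Y | X ≤ 6] = (1.750) / (0.550) = 3.1818.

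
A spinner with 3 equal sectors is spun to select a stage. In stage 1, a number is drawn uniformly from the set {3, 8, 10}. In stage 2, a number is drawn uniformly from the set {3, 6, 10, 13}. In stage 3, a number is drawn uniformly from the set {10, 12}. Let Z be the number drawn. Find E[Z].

26/3

E[Z | stage 1] = (3+8+10)/3 = 7.
E[Z | stage 2] = (3+6+10+13)/4 = 8.
E[Z | stage 3] = (10+12)/2 = 11.
By the law of total expectation,
E[Z] = (1/3)·(7) + (1/3)·(8) + (1/3)·(11) = 26/3.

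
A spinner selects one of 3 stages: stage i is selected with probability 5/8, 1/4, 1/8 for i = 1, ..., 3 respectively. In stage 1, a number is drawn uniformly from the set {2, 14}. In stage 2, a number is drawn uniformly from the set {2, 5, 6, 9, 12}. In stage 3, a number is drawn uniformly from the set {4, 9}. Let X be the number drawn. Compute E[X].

E[X | stage 1] = (2+14)/2 = 8.
E[X | stage 2] = (2+5+6+9+12)/5 = 34/5.
E[X | stage 3] = (4+9)/2 = 13/2.
E[X] = (5/8)·(8) + (1/4)·(34/5) + (1/8)·(13/2) = 601/80.

601/80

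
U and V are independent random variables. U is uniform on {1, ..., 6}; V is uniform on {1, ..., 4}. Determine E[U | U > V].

32/7

P(U > V) = 7/12.
Summing U·P(x,y) over outcomes with U > V gives 8/3.
E[U | U > V] = (8/3) / (7/12) = 32/7.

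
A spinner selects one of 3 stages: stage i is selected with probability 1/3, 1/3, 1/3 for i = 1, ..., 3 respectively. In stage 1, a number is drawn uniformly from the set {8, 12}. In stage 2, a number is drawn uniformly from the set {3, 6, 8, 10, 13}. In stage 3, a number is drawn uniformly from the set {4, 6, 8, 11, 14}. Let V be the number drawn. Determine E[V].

133/15

E[V | stage 1] = (8+12)/2 = 10.
E[V | stage 2] = (3+6+8+10+13)/5 = 8.
E[V | stage 3] = (4+6+8+11+14)/5 = 43/5.
E[V] = (1/3)·(10) + (1/3)·(8) + (1/3)·(43/5) = 133/15.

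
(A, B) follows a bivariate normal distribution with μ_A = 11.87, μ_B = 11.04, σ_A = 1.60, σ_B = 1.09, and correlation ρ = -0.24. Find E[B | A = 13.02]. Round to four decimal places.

10.8520

The regression of B on A has slope ρ·σ_B/σ_A and passes through (μ_A, μ_B).
E[B | A=13.02] = 11.04 + (-0.24)·(1.09/1.60)·(13.02 − (11.87)) = 11.04 + (-0.1635)·(1.15) = 10.8520.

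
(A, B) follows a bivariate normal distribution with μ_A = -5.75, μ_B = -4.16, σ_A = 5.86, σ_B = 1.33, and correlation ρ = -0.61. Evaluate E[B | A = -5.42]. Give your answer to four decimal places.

For a bivariate normal, E[B | A=x] = μ_B + ρ·(σ_B/σ_A)·(x − μ_A).
E[B | A=-5.42] = -4.16 + (-0.61)·(1.33/5.86)·(-5.42 − (-5.75)) = -4.16 + (-0.13845)·(0.33) = -4.2057.

-4.2057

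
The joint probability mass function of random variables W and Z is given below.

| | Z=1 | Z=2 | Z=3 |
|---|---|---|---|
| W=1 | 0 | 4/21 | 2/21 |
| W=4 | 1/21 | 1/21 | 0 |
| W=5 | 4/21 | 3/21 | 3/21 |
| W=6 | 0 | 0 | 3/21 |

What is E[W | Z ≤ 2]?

47/13

P(Z ≤ 2) = 13/21.
Σ W·P over the event = 1·(4/21) + 4·(1/21) + 4·(1/21) + 5·(4/21) + 5·(3/21) = 47/21.
E[W | Z ≤ 2] = (47/21) / (13/21) = 47/13.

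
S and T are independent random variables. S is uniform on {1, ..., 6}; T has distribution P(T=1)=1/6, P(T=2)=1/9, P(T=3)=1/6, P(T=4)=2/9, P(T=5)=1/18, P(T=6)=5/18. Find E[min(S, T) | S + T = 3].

P(S + T = 3) = 5/108.
Summing min(S,T)·P(x,y) over outcomes with S + T = 3 gives 5/108.
E[min(S, T) | S + T = 3] = (5/108) / (5/108) = 1.

1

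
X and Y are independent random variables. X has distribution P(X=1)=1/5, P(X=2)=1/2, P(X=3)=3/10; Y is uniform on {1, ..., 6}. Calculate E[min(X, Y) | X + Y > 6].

7/3

P(X + Y > 6) = 7/20.
Summing min(X,Y)·P(x,y) over outcomes with X + Y > 6 gives 49/60.
E[min(X, Y) | X + Y > 6] = (49/60) / (7/20) = 7/3.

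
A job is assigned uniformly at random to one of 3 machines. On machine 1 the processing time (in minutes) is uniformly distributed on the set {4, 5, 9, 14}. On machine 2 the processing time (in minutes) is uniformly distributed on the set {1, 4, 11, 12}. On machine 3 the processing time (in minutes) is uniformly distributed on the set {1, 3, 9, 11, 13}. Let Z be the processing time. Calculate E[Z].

E[Z | machine 1] = (4+5+9+14)/4 = 8.
E[Z | machine 2] = (1+4+11+12)/4 = 7.
E[Z | machine 3] = (1+3+9+11+13)/5 = 37/5.
E[Z] = (1/3)·(8) + (1/3)·(7) + (1/3)·(37/5) = 112/15.

112/15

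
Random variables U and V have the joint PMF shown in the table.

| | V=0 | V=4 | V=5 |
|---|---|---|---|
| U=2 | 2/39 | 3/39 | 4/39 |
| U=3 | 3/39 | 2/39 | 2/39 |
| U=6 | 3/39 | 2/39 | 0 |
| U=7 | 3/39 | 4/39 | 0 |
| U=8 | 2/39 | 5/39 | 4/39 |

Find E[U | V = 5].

P(V = 5) = 10/39.
Σ U·P over the event = 2·(4/39) + 3·(2/39) + 8·(4/39) = 46/39.
E[U | V = 5] = (46/39) / (10/39) = 23/5.

23/5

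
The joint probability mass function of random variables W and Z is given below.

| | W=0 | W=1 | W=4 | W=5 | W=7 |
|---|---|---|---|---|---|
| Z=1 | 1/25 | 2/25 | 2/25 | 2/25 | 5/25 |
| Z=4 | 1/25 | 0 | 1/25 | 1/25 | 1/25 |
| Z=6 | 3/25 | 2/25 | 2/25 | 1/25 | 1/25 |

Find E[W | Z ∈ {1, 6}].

11/3

P(Z ∈ {1, 6}) = 21/25.
Summing W·P(W=x,Z=y) over the conditioning event gives 77/25.
E[W | Z ∈ {1, 6}] = (77/25) / (21/25) = 11/3.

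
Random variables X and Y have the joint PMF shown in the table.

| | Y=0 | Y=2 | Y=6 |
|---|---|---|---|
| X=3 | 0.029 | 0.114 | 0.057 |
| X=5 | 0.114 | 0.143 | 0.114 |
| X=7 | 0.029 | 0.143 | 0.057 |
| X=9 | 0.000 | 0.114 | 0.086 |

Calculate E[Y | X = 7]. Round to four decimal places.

P(X = 7) = 0.229.
Σ Y·P over the event = 0·(0.029) + 2·(0.143) + 6·(0.057) = 0.628.
E[Y | X = 7] = (0.628) / (0.229) = 2.7424.

2.7424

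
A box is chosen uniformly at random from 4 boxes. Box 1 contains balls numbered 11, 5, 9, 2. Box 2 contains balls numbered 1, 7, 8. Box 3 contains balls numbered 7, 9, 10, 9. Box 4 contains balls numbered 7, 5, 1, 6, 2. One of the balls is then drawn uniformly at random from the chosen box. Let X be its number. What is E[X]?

E[X | box 1] = (11+5+9+2)/4 = 27/4.
E[X | box 2] = (1+7+8)/3 = 16/3.
E[X | box 3] = (7+9+10+9)/4 = 35/4.
E[X | box 4] = (7+5+1+6+2)/5 = 21/5.
By the law of total expectation,
E[X] = (1/4)·(27/4) + (1/4)·(16/3) + (1/4)·(35/4) + (1/4)·(21/5) = 751/120.

751/120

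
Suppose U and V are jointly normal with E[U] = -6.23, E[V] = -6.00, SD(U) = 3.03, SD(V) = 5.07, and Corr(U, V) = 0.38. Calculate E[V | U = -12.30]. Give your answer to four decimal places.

E[V | U=x] = μ_V + ρ(σ_V/σ_U)(x − μ_U) for jointly normal variables.
E[V | U=-12.30] = -6.00 + (0.38)·(5.07/3.03)·(-12.30 − (-6.23)) = -6.00 + (0.635842)·(-6.07) = -9.8596.

-9.8596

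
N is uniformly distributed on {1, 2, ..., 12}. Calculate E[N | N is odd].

Given N is odd, N is equally likely to be any of {1, 3, 5, 7, 9, 11}.
E[N | N is odd] = (1 + 3 + 5 + 7 + 9 + 11) / 6 = 6.

6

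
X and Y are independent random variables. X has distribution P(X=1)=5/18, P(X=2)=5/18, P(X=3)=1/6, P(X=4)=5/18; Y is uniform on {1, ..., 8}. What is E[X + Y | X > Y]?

P(X > Y) = 13/72.
Summing (X+Y)·P(x,y) over outcomes with X > Y gives 11/12.
E[X + Y | X > Y] = (11/12) / (13/72) = 66/13.

66/13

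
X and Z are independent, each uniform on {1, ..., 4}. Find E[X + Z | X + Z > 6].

22/3

Outcomes with X + Z > 6: (3,4), (4,3), (4,4), each with probability 1/16.
E[X + Z | X + Z > 6] = (7 + 7 + 8) / 3 = 22/3.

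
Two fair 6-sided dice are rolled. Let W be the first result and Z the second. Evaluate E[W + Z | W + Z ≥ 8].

P(W + Z ≥ 8) = 5/12.
Summing (W+Z)·P(x,y) over outcomes with W + Z ≥ 8 gives 35/9.
E[W + Z | W + Z ≥ 8] = (35/9) / (5/12) = 28/3.

28/3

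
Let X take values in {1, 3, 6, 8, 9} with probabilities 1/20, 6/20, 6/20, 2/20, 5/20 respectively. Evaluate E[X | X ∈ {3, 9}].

63/11

P(X ∈ {3, 9}) = 11/20.
Σ over the event: 3·3/10 + 9·1/4 = 63/20.
E[X | X ∈ {3, 9}] = (63/20) / (11/20) = 63/11.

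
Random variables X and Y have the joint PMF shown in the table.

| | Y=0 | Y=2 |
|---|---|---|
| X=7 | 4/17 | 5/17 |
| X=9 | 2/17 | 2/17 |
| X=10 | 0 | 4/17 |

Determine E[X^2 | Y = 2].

P(Y = 2) = 11/17.
Σ X^2·P over the event = 49·(5/17) + 81·(2/17) + 100·(4/17) = 807/17.
E[X^2 | Y = 2] = (807/17) / (11/17) = 807/11.

807/11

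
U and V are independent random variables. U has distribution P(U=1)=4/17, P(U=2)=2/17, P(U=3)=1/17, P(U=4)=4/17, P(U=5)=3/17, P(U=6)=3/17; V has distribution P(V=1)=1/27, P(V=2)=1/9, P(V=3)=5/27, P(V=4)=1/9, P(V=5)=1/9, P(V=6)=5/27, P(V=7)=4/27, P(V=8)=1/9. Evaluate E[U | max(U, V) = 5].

51/13

P(max(U, V) = 5) = 26/153.
Summing U·P(x,y) over outcomes with max(U, V) = 5 gives 2/3.
E[U | max(U, V) = 5] = (2/3) / (26/153) = 51/13.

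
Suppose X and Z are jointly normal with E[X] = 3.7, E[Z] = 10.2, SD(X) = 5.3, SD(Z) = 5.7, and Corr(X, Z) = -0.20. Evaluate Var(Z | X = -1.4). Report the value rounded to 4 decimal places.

31.1904

For a bivariate normal, Var(Z | X=x) = σ_Z²(1 − ρ²).
Var(Z | X=-1.4) = (5.7)²·(1 − (-0.20)²) = 32.49·0.96 = 31.1904.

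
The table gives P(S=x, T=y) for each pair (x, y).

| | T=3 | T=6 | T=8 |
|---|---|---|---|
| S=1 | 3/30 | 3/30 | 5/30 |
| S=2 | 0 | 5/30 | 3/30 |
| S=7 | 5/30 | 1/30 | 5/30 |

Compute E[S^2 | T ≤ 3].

P(T ≤ 3) = 4/15.
Σ S^2·P over the event = 1·(3/30) + 49·(5/30) = 124/15.
E[S^2 | T ≤ 3] = (124/15) / (4/15) = 31.

31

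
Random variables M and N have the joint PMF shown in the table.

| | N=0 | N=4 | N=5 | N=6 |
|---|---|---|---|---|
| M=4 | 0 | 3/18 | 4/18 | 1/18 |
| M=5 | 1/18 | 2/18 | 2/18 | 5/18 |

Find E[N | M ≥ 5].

24/5

P(M ≥ 5) = 5/9.
Σ N·P over the event = 0·(1/18) + 4·(2/18) + 5·(2/18) + 6·(5/18) = 8/3.
E[N | M ≥ 5] = (8/3) / (5/9) = 24/5.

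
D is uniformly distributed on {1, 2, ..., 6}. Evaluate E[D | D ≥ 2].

4

Given D ≥ 2, D is equally likely to be any of {2, 3, 4, 5, 6}.
E[D | D ≥ 2] = (2 + 3 + 4 + 5 + 6) / 5 = 4.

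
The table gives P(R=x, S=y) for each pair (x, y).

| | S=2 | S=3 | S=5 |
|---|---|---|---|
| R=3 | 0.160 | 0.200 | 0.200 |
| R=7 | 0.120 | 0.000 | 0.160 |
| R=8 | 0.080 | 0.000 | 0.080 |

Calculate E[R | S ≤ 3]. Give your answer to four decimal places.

P(S ≤ 3) = 0.560.
Σ R·P over the event = 3·(0.160) + 3·(0.200) + 7·(0.120) + 8·(0.080) = 2.560.
E[R | S ≤ 3] = (2.560) / (0.560) = 4.5714.

4.5714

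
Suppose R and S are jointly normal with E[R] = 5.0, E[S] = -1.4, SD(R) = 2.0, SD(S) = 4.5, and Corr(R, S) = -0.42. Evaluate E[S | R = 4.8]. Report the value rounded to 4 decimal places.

The regression of S on R has slope ρ·σ_S/σ_R and passes through (μ_R, μ_S).
E[S | R=4.8] = -1.4 + (-0.42)·(4.5/2.0)·(4.8 − (5.0)) = -1.4 + (-0.945)·(-0.2) = -1.2110.

-1.2110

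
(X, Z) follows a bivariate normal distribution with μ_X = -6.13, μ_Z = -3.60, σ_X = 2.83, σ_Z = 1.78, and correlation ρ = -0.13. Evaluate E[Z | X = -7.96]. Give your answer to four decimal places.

For a bivariate normal, E[Z | X=x] = μ_Z + ρ·(σ_Z/σ_X)·(x − μ_X).
E[Z | X=-7.96] = -3.60 + (-0.13)·(1.78/2.83)·(-7.96 − (-6.13)) = -3.60 + (-0.081767)·(-1.83) = -3.4504.

-3.4504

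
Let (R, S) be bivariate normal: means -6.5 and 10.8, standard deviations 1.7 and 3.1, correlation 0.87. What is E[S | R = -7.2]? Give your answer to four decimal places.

E[S | R=x] = μ_S + ρ(σ_S/σ_R)(x − μ_R) for jointly normal variables.
E[S | R=-7.2] = 10.8 + (0.87)·(3.1/1.7)·(-7.2 − (-6.5)) = 10.8 + (1.5865)·(-0.7) = 9.6895.

9.6895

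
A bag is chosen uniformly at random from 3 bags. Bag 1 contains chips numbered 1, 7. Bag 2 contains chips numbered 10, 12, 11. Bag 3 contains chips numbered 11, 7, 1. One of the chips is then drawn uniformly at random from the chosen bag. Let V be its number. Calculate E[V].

E[V | bag 1] = (1+7)/2 = 4.
E[V | bag 2] = (10+12+11)/3 = 11.
E[V | bag 3] = (11+7+1)/3 = 19/3.
By the law of total expectation,
E[V] = (1/3)·(4) + (1/3)·(11) + (1/3)·(19/3) = 64/9.

64/9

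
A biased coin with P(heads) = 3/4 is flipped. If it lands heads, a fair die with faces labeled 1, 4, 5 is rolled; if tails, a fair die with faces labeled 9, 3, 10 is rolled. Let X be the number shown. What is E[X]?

13/3

E[X | heads] = (1+4+5)/3 = 10/3.
E[X | tails] = (9+3+10)/3 = 22/3.
E[X] = (3/4)·(10/3) + (1/4)·(22/3) = 13/3.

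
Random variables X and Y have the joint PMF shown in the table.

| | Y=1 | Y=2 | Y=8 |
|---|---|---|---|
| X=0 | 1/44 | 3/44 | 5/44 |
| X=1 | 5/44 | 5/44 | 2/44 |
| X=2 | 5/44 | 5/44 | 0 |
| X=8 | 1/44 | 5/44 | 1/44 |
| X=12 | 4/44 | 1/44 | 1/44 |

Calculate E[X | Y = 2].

67/19

P(Y = 2) = 19/44.
Σ X·P over the event = 0·(3/44) + 1·(5/44) + 2·(5/44) + 8·(5/44) + 12·(1/44) = 67/44.
E[X | Y = 2] = (67/44) / (19/44) = 67/19.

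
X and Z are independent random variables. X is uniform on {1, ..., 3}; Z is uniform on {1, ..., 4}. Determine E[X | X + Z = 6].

Outcomes with X + Z = 6: (2,4), (3,3), each with probability 1/12.
E[X | X + Z = 6] = (2 + 3) / 2 = 5/2.

5/2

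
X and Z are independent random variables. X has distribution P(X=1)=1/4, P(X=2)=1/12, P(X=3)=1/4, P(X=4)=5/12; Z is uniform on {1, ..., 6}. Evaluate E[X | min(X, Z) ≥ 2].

31/9

P(min(X, Z) ≥ 2) = 5/8.
Summing X·P(x,y) over outcomes with min(X, Z) ≥ 2 gives 155/72.
E[X | min(X, Z) ≥ 2] = (155/72) / (5/8) = 31/9.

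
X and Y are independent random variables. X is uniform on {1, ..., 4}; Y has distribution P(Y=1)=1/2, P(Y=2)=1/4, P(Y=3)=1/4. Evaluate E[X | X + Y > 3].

P(X + Y > 3) = 11/16.
Summing X·P(x,y) over outcomes with X + Y > 3 gives 33/16.
E[X | X + Y > 3] = (33/16) / (11/16) = 3.

3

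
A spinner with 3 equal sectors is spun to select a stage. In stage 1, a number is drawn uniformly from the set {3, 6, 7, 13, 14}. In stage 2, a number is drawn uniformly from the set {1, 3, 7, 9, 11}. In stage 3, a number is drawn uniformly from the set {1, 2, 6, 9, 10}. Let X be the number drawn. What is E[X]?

34/5

E[X | stage 1] = (3+6+7+13+14)/5 = 43/5.
E[X | stage 2] = (1+3+7+9+11)/5 = 31/5.
E[X | stage 3] = (1+2+6+9+10)/5 = 28/5.
E[X] = (1/3)·(43/5) + (1/3)·(31/5) + (1/3)·(28/5) = 34/5.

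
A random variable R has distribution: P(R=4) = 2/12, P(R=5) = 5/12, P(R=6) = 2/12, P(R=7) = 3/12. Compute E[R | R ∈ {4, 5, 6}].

P(R ∈ {4, 5, 6}) = 3/4.
Σ over the event: 4·1/6 + 5·5/12 + 6·1/6 = 15/4.
E[R | R ∈ {4, 5, 6}] = (15/4) / (3/4) = 5.

5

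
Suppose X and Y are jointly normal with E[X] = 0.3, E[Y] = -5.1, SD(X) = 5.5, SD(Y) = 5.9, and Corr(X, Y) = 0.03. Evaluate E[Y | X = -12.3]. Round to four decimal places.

E[Y | X=x] = μ_Y + ρ(σ_Y/σ_X)(x − μ_X) for jointly normal variables.
E[Y | X=-12.3] = -5.1 + (0.03)·(5.9/5.5)·(-12.3 − (0.3)) = -5.1 + (0.032182)·(-12.6) = -5.5055.

-5.5055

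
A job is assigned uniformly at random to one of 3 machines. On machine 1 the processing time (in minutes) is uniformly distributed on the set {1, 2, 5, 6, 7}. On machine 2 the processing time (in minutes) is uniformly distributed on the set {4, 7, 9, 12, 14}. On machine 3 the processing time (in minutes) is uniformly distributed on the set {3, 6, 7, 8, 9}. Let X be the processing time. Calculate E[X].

20/3

E[X | machine 1] = (1+2+5+6+7)/5 = 21/5.
E[X | machine 2] = (4+7+9+12+14)/5 = 46/5.
E[X | machine 3] = (3+6+7+8+9)/5 = 33/5.
E[X] = (1/3)·(21/5) + (1/3)·(46/5) + (1/3)·(33/5) = 20/3.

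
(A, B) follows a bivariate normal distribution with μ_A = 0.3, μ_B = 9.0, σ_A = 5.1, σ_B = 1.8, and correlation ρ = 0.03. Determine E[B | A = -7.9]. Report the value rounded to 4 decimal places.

8.9132

E[B | A=x] = μ_B + ρ(σ_B/σ_A)(x − μ_A) for jointly normal variables.
E[B | A=-7.9] = 9.0 + (0.03)·(1.8/5.1)·(-7.9 − (0.3)) = 9.0 + (0.010588)·(-8.2) = 8.9132.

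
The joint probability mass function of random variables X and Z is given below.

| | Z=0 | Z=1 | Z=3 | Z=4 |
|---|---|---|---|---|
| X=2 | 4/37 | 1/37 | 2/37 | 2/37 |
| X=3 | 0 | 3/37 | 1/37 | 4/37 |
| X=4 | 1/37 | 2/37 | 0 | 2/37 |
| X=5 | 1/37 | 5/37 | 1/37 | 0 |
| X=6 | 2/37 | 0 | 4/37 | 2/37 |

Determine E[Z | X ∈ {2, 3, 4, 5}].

55/29

P(X ∈ {2, 3, 4, 5}) = 29/37.
Summing Z·P(X=x,Z=y) over the conditioning event gives 55/37.
E[Z | X ∈ {2, 3, 4, 5}] = (55/37) / (29/37) = 55/29.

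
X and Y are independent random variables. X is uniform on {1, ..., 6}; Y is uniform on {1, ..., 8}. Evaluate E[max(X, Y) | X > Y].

P(X > Y) = 5/16.
Summing max(X,Y)·P(x,y) over outcomes with X > Y gives 35/24.
E[max(X, Y) | X > Y] = (35/24) / (5/16) = 14/3.

14/3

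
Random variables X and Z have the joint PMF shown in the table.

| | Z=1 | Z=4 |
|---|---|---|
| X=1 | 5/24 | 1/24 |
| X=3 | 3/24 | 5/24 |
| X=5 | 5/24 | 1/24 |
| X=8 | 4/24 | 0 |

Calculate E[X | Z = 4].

3

P(Z = 4) = 7/24.
Σ X·P over the event = 1·(1/24) + 3·(5/24) + 5·(1/24) = 7/8.
E[X | Z = 4] = (7/8) / (7/24) = 3.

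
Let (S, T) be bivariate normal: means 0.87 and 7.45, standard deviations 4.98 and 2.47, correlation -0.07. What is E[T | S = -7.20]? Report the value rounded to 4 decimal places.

For a bivariate normal, E[T | S=x] = μ_T + ρ·(σ_T/σ_S)·(x − μ_S).
E[T | S=-7.20] = 7.45 + (-0.07)·(2.47/4.98)·(-7.20 − (0.87)) = 7.45 + (-0.034719)·(-8.07) = 7.7302.

7.7302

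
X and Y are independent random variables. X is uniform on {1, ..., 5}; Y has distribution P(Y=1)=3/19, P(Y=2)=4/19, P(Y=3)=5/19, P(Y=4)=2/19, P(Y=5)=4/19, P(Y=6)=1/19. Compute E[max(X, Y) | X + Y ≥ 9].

68/13

P(X + Y ≥ 9) = 13/95.
Summing max(X,Y)·P(x,y) over outcomes with X + Y ≥ 9 gives 68/95.
E[max(X, Y) | X + Y ≥ 9] = (68/95) / (13/95) = 68/13.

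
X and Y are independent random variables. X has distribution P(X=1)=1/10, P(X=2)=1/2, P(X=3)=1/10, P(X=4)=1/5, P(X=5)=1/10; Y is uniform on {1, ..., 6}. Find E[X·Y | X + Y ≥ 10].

P(X + Y ≥ 10) = 1/15.
Summing XY·P(x,y) over outcomes with X + Y ≥ 10 gives 103/60.
E[X·Y | X + Y ≥ 10] = (103/60) / (1/15) = 103/4.

103/4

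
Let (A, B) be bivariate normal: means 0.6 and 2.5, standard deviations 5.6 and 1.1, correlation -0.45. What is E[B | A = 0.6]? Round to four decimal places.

E[B | A=x] = μ_B + ρ(σ_B/σ_A)(x − μ_A) for jointly normal variables.
E[B | A=0.6] = 2.5 + (-0.45)·(1.1/5.6)·(0.6 − (0.6)) = 2.5 + (-0.088393)·(0) = 2.5000.

2.5000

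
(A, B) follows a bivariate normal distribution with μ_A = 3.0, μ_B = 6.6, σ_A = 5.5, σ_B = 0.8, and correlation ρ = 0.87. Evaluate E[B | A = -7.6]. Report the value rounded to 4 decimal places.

For a bivariate normal, E[B | A=x] = μ_B + ρ·(σ_B/σ_A)·(x − μ_A).
E[B | A=-7.6] = 6.6 + (0.87)·(0.8/5.5)·(-7.6 − (3.0)) = 6.6 + (0.12655)·(-10.6) = 5.2586.

5.2586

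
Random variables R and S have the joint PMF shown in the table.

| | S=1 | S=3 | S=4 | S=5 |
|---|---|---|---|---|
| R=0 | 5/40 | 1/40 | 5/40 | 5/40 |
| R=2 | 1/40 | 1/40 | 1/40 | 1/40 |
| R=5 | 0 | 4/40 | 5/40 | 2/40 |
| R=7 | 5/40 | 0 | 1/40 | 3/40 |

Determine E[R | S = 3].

P(S = 3) = 3/20.
Σ R·P over the event = 0·(1/40) + 2·(1/40) + 5·(4/40) = 11/20.
E[R | S = 3] = (11/20) / (3/20) = 11/3.

11/3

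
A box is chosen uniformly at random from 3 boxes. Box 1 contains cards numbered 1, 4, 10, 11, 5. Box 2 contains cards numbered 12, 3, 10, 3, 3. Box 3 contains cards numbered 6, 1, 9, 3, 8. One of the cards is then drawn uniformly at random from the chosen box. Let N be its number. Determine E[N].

E[N | box 1] = (1+4+10+11+5)/5 = 31/5.
E[N | box 2] = (12+3+10+3+3)/5 = 31/5.
E[N | box 3] = (6+1+9+3+8)/5 = 27/5.
By the law of total expectation,
E[N] = (1/3)·(31/5) + (1/3)·(31/5) + (1/3)·(27/5) = 89/15.

89/15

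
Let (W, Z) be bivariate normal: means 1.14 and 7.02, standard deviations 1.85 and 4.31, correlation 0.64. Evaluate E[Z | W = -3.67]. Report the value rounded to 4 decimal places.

The regression of Z on W has slope ρ·σ_Z/σ_W and passes through (μ_W, μ_Z).
E[Z | W=-3.67] = 7.02 + (0.64)·(4.31/1.85)·(-3.67 − (1.14)) = 7.02 + (1.491027)·(-4.81) = -0.1518.

-0.1518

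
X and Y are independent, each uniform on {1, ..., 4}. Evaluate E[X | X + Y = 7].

7/2

Outcomes with X + Y = 7: (3,4), (4,3), each with probability 1/16.
E[X | X + Y = 7] = (3 + 4) / 2 = 7/2.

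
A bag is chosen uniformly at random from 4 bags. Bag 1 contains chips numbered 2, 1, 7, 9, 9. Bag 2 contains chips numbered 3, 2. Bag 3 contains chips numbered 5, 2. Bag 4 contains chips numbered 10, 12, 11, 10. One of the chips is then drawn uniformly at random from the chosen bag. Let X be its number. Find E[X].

447/80

E[X | bag 1] = (2+1+7+9+9)/5 = 28/5.
E[X | bag 2] = (3+2)/2 = 5/2.
E[X | bag 3] = (5+2)/2 = 7/2.
E[X | bag 4] = (10+12+11+10)/4 = 43/4.
By the law of total expectation,
E[X] = (1/4)·(28/5) + (1/4)·(5/2) + (1/4)·(7/2) + (1/4)·(43/4) = 447/80.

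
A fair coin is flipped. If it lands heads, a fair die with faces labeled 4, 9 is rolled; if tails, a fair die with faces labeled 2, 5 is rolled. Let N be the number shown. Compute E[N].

E[N | heads] = (4+9)/2 = 13/2.
E[N | tails] = (2+5)/2 = 7/2.
E[N] = (1/2)·(13/2) + (1/2)·(7/2) = 5.

5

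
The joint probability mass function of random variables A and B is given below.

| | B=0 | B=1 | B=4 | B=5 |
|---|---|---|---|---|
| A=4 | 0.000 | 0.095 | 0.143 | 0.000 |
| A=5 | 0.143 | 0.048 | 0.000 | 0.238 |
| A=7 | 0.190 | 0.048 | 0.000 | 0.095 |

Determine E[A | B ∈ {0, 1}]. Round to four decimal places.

5.7271

P(B ∈ {0, 1}) = 0.524.
Σ A·P over the event = 4·(0.095) + 5·(0.143) + 5·(0.048) + 7·(0.190) + 7·(0.048) = 3.001.
E[A | B ∈ {0, 1}] = (3.001) / (0.524) = 5.7271.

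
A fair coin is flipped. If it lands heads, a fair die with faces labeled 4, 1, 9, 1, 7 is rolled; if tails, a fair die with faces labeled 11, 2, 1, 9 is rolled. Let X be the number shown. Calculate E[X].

203/40

E[X | heads] = (4+1+9+1+7)/5 = 22/5.
E[X | tails] = (11+2+1+9)/4 = 23/4.
E[X] = (1/2)·(22/5) + (1/2)·(23/4) = 203/40.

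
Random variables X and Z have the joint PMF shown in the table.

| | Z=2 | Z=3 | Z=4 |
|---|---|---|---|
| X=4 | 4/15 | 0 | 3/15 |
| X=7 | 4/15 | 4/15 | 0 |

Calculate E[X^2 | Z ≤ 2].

P(Z ≤ 2) = 8/15.
Summing X^2·P(X=x,Z=y) over the conditioning event gives 52/3.
E[X^2 | Z ≤ 2] = (52/3) / (8/15) = 65/2.

65/2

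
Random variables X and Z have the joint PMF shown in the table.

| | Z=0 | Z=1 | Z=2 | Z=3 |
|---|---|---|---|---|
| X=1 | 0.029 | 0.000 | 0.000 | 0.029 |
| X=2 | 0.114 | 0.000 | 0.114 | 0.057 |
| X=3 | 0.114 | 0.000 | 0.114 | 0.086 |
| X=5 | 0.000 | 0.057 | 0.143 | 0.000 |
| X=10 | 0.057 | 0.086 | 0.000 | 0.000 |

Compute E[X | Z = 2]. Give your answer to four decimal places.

3.4636

P(Z = 2) = 0.371.
Summing X·P(X=x,Z=y) over the conditioning event gives 1.285.
E[X | Z = 2] = (1.285) / (0.371) = 3.4636.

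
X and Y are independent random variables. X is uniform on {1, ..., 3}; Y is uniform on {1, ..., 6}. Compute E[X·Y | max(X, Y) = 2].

8/3

Outcomes with max(X, Y) = 2: (1,2), (2,1), (2,2), each with probability 1/18.
E[X·Y | max(X, Y) = 2] = (2 + 2 + 4) / 3 = 8/3.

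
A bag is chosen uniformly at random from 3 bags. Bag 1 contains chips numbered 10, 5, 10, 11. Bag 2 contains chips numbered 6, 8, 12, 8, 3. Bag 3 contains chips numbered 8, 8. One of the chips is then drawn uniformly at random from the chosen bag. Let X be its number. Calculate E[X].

122/15

E[X | bag 1] = (10+5+10+11)/4 = 9.
E[X | bag 2] = (6+8+12+8+3)/5 = 37/5.
E[X | bag 3] = (8+8)/2 = 8.
E[X] = (1/3)·(9) + (1/3)·(37/5) + (1/3)·(8) = 122/15.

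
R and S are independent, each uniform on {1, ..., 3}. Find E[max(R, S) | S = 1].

2

Outcomes with S = 1: (1,1), (2,1), (3,1), each with probability 1/9.
E[max(R, S) | S = 1] = (1 + 2 + 3) / 3 = 2.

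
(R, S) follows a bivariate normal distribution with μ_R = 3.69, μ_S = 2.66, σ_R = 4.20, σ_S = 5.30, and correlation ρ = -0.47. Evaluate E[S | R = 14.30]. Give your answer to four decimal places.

-3.6327

The regression of S on R has slope ρ·σ_S/σ_R and passes through (μ_R, μ_S).
E[S | R=14.30] = 2.66 + (-0.47)·(5.30/4.20)·(14.30 − (3.69)) = 2.66 + (-0.593095)·(10.61) = -3.6327.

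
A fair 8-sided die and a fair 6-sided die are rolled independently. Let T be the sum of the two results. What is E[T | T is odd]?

P(T is odd) = 1/2.
Σ over the event: 3·1/24 + 5·1/12 + 7·1/8 + 9·1/8 + 11·1/12 + 13·1/24 = 4.
E[T | T is odd] = (4) / (1/2) = 8.

8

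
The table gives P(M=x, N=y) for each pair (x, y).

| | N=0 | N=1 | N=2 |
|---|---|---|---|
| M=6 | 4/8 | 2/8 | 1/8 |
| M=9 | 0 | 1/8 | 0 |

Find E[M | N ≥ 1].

P(N ≥ 1) = 1/2.
Summing M·P(M=x,N=y) over the conditioning event gives 27/8.
E[M | N ≥ 1] = (27/8) / (1/2) = 27/4.

27/4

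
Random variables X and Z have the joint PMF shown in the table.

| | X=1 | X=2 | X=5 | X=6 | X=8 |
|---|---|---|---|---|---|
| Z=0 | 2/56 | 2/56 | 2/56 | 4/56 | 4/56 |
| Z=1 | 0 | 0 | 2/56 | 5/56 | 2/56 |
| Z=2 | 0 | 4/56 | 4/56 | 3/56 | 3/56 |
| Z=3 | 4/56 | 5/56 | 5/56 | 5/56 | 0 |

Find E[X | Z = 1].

56/9

P(Z = 1) = 9/56.
Σ X·P over the event = 5·(2/56) + 6·(5/56) + 8·(2/56) = 1.
E[X | Z = 1] = (1) / (9/56) = 56/9.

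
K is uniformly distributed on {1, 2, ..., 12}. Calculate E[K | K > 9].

11

Given K > 9, K is equally likely to be any of {10, 11, 12}.
E[K | K > 9] = (10 + 11 + 12) / 3 = 11.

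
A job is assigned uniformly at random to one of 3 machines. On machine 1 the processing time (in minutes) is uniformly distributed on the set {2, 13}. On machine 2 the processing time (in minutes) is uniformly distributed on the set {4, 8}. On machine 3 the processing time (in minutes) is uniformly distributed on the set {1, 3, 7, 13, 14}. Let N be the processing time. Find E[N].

211/30

E[N | machine 1] = (2+13)/2 = 15/2.
E[N | machine 2] = (4+8)/2 = 6.
E[N | machine 3] = (1+3+7+13+14)/5 = 38/5.
By the law of total expectation,
E[N] = (1/3)·(15/2) + (1/3)·(6) + (1/3)·(38/5) = 211/30.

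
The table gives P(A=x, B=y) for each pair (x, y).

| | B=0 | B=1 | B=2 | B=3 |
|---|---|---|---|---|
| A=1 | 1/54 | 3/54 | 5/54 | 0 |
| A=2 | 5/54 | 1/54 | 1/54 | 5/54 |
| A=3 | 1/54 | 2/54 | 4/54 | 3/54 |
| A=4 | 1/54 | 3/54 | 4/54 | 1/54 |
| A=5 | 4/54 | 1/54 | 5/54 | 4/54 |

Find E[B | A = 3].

19/10

P(A = 3) = 5/27.
Summing B·P(A=x,B=y) over the conditioning event gives 19/54.
E[B | A = 3] = (19/54) / (5/27) = 19/10.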